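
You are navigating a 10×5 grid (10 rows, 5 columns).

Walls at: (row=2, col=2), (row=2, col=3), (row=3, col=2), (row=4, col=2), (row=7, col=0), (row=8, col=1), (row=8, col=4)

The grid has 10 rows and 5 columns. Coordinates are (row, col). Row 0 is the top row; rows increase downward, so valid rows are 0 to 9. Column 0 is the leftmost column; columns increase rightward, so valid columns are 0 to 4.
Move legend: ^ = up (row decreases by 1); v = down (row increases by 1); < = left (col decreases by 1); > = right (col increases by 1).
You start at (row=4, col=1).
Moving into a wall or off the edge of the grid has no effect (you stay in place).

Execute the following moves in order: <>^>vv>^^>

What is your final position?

Start: (row=4, col=1)
  < (left): (row=4, col=1) -> (row=4, col=0)
  > (right): (row=4, col=0) -> (row=4, col=1)
  ^ (up): (row=4, col=1) -> (row=3, col=1)
  > (right): blocked, stay at (row=3, col=1)
  v (down): (row=3, col=1) -> (row=4, col=1)
  v (down): (row=4, col=1) -> (row=5, col=1)
  > (right): (row=5, col=1) -> (row=5, col=2)
  ^ (up): blocked, stay at (row=5, col=2)
  ^ (up): blocked, stay at (row=5, col=2)
  > (right): (row=5, col=2) -> (row=5, col=3)
Final: (row=5, col=3)

Answer: Final position: (row=5, col=3)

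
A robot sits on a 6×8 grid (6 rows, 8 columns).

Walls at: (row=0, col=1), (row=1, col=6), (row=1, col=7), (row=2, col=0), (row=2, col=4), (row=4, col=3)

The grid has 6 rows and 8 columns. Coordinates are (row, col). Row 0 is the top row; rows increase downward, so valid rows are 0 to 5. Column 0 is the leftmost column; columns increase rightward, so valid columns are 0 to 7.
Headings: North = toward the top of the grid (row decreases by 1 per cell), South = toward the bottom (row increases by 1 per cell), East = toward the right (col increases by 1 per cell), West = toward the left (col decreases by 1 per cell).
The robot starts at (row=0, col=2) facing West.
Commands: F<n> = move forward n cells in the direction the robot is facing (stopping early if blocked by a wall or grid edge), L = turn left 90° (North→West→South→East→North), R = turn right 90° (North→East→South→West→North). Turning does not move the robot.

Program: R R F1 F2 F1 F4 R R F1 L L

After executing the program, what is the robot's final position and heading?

Start: (row=0, col=2), facing West
  R: turn right, now facing North
  R: turn right, now facing East
  F1: move forward 1, now at (row=0, col=3)
  F2: move forward 2, now at (row=0, col=5)
  F1: move forward 1, now at (row=0, col=6)
  F4: move forward 1/4 (blocked), now at (row=0, col=7)
  R: turn right, now facing South
  R: turn right, now facing West
  F1: move forward 1, now at (row=0, col=6)
  L: turn left, now facing South
  L: turn left, now facing East
Final: (row=0, col=6), facing East

Answer: Final position: (row=0, col=6), facing East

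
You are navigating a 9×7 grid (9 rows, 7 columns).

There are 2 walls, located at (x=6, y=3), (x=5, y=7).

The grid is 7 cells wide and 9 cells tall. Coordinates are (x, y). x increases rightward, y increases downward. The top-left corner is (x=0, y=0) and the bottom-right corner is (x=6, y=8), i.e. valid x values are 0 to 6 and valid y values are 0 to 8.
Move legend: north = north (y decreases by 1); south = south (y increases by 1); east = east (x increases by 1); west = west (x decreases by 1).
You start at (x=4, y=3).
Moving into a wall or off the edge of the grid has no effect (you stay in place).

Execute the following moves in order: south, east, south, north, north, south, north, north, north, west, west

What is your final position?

Answer: Final position: (x=3, y=1)

Derivation:
Start: (x=4, y=3)
  south (south): (x=4, y=3) -> (x=4, y=4)
  east (east): (x=4, y=4) -> (x=5, y=4)
  south (south): (x=5, y=4) -> (x=5, y=5)
  north (north): (x=5, y=5) -> (x=5, y=4)
  north (north): (x=5, y=4) -> (x=5, y=3)
  south (south): (x=5, y=3) -> (x=5, y=4)
  north (north): (x=5, y=4) -> (x=5, y=3)
  north (north): (x=5, y=3) -> (x=5, y=2)
  north (north): (x=5, y=2) -> (x=5, y=1)
  west (west): (x=5, y=1) -> (x=4, y=1)
  west (west): (x=4, y=1) -> (x=3, y=1)
Final: (x=3, y=1)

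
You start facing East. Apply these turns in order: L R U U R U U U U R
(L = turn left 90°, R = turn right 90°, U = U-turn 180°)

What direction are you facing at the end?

Answer: Final heading: West

Derivation:
Start: East
  L (left (90° counter-clockwise)) -> North
  R (right (90° clockwise)) -> East
  U (U-turn (180°)) -> West
  U (U-turn (180°)) -> East
  R (right (90° clockwise)) -> South
  U (U-turn (180°)) -> North
  U (U-turn (180°)) -> South
  U (U-turn (180°)) -> North
  U (U-turn (180°)) -> South
  R (right (90° clockwise)) -> West
Final: West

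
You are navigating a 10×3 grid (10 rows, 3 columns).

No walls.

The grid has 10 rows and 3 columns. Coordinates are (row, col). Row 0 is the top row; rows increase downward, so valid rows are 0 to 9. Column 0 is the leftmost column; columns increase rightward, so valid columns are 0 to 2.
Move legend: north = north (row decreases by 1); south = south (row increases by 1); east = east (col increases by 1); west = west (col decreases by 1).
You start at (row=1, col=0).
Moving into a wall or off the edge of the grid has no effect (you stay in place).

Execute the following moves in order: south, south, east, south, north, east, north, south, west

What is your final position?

Answer: Final position: (row=3, col=1)

Derivation:
Start: (row=1, col=0)
  south (south): (row=1, col=0) -> (row=2, col=0)
  south (south): (row=2, col=0) -> (row=3, col=0)
  east (east): (row=3, col=0) -> (row=3, col=1)
  south (south): (row=3, col=1) -> (row=4, col=1)
  north (north): (row=4, col=1) -> (row=3, col=1)
  east (east): (row=3, col=1) -> (row=3, col=2)
  north (north): (row=3, col=2) -> (row=2, col=2)
  south (south): (row=2, col=2) -> (row=3, col=2)
  west (west): (row=3, col=2) -> (row=3, col=1)
Final: (row=3, col=1)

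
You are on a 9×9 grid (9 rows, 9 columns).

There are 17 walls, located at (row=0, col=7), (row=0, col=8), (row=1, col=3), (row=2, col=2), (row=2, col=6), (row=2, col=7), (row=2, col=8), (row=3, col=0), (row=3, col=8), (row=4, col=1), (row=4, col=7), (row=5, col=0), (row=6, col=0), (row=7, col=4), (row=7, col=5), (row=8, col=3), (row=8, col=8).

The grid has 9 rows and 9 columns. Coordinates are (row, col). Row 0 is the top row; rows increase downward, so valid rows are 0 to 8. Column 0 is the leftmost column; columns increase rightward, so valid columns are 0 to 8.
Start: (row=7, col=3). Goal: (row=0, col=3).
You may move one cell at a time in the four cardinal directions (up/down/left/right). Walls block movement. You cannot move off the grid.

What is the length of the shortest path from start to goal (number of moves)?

BFS from (row=7, col=3) until reaching (row=0, col=3):
  Distance 0: (row=7, col=3)
  Distance 1: (row=6, col=3), (row=7, col=2)
  Distance 2: (row=5, col=3), (row=6, col=2), (row=6, col=4), (row=7, col=1), (row=8, col=2)
  Distance 3: (row=4, col=3), (row=5, col=2), (row=5, col=4), (row=6, col=1), (row=6, col=5), (row=7, col=0), (row=8, col=1)
  Distance 4: (row=3, col=3), (row=4, col=2), (row=4, col=4), (row=5, col=1), (row=5, col=5), (row=6, col=6), (row=8, col=0)
  Distance 5: (row=2, col=3), (row=3, col=2), (row=3, col=4), (row=4, col=5), (row=5, col=6), (row=6, col=7), (row=7, col=6)
  Distance 6: (row=2, col=4), (row=3, col=1), (row=3, col=5), (row=4, col=6), (row=5, col=7), (row=6, col=8), (row=7, col=7), (row=8, col=6)
  Distance 7: (row=1, col=4), (row=2, col=1), (row=2, col=5), (row=3, col=6), (row=5, col=8), (row=7, col=8), (row=8, col=5), (row=8, col=7)
  Distance 8: (row=0, col=4), (row=1, col=1), (row=1, col=5), (row=2, col=0), (row=3, col=7), (row=4, col=8), (row=8, col=4)
  Distance 9: (row=0, col=1), (row=0, col=3), (row=0, col=5), (row=1, col=0), (row=1, col=2), (row=1, col=6)  <- goal reached here
One shortest path (9 moves): (row=7, col=3) -> (row=6, col=3) -> (row=6, col=4) -> (row=5, col=4) -> (row=4, col=4) -> (row=3, col=4) -> (row=2, col=4) -> (row=1, col=4) -> (row=0, col=4) -> (row=0, col=3)

Answer: Shortest path length: 9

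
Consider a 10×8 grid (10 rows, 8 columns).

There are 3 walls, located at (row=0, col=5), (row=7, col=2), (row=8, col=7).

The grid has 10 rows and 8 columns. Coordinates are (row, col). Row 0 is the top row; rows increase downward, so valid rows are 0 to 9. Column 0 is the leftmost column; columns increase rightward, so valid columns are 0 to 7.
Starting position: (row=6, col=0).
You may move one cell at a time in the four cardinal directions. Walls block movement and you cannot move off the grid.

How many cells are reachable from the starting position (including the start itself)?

Answer: Reachable cells: 77

Derivation:
BFS flood-fill from (row=6, col=0):
  Distance 0: (row=6, col=0)
  Distance 1: (row=5, col=0), (row=6, col=1), (row=7, col=0)
  Distance 2: (row=4, col=0), (row=5, col=1), (row=6, col=2), (row=7, col=1), (row=8, col=0)
  Distance 3: (row=3, col=0), (row=4, col=1), (row=5, col=2), (row=6, col=3), (row=8, col=1), (row=9, col=0)
  Distance 4: (row=2, col=0), (row=3, col=1), (row=4, col=2), (row=5, col=3), (row=6, col=4), (row=7, col=3), (row=8, col=2), (row=9, col=1)
  Distance 5: (row=1, col=0), (row=2, col=1), (row=3, col=2), (row=4, col=3), (row=5, col=4), (row=6, col=5), (row=7, col=4), (row=8, col=3), (row=9, col=2)
  Distance 6: (row=0, col=0), (row=1, col=1), (row=2, col=2), (row=3, col=3), (row=4, col=4), (row=5, col=5), (row=6, col=6), (row=7, col=5), (row=8, col=4), (row=9, col=3)
  Distance 7: (row=0, col=1), (row=1, col=2), (row=2, col=3), (row=3, col=4), (row=4, col=5), (row=5, col=6), (row=6, col=7), (row=7, col=6), (row=8, col=5), (row=9, col=4)
  Distance 8: (row=0, col=2), (row=1, col=3), (row=2, col=4), (row=3, col=5), (row=4, col=6), (row=5, col=7), (row=7, col=7), (row=8, col=6), (row=9, col=5)
  Distance 9: (row=0, col=3), (row=1, col=4), (row=2, col=5), (row=3, col=6), (row=4, col=7), (row=9, col=6)
  Distance 10: (row=0, col=4), (row=1, col=5), (row=2, col=6), (row=3, col=7), (row=9, col=7)
  Distance 11: (row=1, col=6), (row=2, col=7)
  Distance 12: (row=0, col=6), (row=1, col=7)
  Distance 13: (row=0, col=7)
Total reachable: 77 (grid has 77 open cells total)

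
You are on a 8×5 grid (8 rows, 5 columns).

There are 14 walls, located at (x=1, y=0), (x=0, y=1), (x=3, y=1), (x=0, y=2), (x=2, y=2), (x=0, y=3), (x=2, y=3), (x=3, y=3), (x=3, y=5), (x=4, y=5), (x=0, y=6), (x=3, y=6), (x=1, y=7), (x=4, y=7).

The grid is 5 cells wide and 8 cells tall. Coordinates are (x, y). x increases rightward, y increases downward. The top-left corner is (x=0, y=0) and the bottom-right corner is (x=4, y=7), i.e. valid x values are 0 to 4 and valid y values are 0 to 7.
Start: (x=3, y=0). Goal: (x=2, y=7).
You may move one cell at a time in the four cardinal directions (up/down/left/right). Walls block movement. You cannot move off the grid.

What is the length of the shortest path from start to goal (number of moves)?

Answer: Shortest path length: 10

Derivation:
BFS from (x=3, y=0) until reaching (x=2, y=7):
  Distance 0: (x=3, y=0)
  Distance 1: (x=2, y=0), (x=4, y=0)
  Distance 2: (x=2, y=1), (x=4, y=1)
  Distance 3: (x=1, y=1), (x=4, y=2)
  Distance 4: (x=1, y=2), (x=3, y=2), (x=4, y=3)
  Distance 5: (x=1, y=3), (x=4, y=4)
  Distance 6: (x=1, y=4), (x=3, y=4)
  Distance 7: (x=0, y=4), (x=2, y=4), (x=1, y=5)
  Distance 8: (x=0, y=5), (x=2, y=5), (x=1, y=6)
  Distance 9: (x=2, y=6)
  Distance 10: (x=2, y=7)  <- goal reached here
One shortest path (10 moves): (x=3, y=0) -> (x=4, y=0) -> (x=4, y=1) -> (x=4, y=2) -> (x=4, y=3) -> (x=4, y=4) -> (x=3, y=4) -> (x=2, y=4) -> (x=2, y=5) -> (x=2, y=6) -> (x=2, y=7)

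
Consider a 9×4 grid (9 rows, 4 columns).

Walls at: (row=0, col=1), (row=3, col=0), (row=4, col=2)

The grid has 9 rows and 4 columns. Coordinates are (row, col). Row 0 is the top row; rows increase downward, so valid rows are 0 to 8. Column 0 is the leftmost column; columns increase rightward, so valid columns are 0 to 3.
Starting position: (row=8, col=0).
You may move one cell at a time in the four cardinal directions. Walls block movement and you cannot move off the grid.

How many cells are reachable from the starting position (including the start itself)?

Answer: Reachable cells: 33

Derivation:
BFS flood-fill from (row=8, col=0):
  Distance 0: (row=8, col=0)
  Distance 1: (row=7, col=0), (row=8, col=1)
  Distance 2: (row=6, col=0), (row=7, col=1), (row=8, col=2)
  Distance 3: (row=5, col=0), (row=6, col=1), (row=7, col=2), (row=8, col=3)
  Distance 4: (row=4, col=0), (row=5, col=1), (row=6, col=2), (row=7, col=3)
  Distance 5: (row=4, col=1), (row=5, col=2), (row=6, col=3)
  Distance 6: (row=3, col=1), (row=5, col=3)
  Distance 7: (row=2, col=1), (row=3, col=2), (row=4, col=3)
  Distance 8: (row=1, col=1), (row=2, col=0), (row=2, col=2), (row=3, col=3)
  Distance 9: (row=1, col=0), (row=1, col=2), (row=2, col=3)
  Distance 10: (row=0, col=0), (row=0, col=2), (row=1, col=3)
  Distance 11: (row=0, col=3)
Total reachable: 33 (grid has 33 open cells total)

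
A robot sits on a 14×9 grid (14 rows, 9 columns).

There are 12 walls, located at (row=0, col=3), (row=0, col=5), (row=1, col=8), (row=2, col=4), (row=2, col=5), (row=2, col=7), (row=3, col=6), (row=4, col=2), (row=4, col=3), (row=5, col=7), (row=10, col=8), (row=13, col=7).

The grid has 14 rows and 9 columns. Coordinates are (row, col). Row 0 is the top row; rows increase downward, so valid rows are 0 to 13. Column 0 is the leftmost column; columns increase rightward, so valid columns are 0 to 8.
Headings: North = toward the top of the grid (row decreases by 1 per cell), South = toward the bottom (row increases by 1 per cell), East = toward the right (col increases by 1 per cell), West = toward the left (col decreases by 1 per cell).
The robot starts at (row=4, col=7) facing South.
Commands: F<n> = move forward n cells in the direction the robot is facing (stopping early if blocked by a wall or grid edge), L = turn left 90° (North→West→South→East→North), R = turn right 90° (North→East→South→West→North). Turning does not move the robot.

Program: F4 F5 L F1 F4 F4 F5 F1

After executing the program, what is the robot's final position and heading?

Start: (row=4, col=7), facing South
  F4: move forward 0/4 (blocked), now at (row=4, col=7)
  F5: move forward 0/5 (blocked), now at (row=4, col=7)
  L: turn left, now facing East
  F1: move forward 1, now at (row=4, col=8)
  F4: move forward 0/4 (blocked), now at (row=4, col=8)
  F4: move forward 0/4 (blocked), now at (row=4, col=8)
  F5: move forward 0/5 (blocked), now at (row=4, col=8)
  F1: move forward 0/1 (blocked), now at (row=4, col=8)
Final: (row=4, col=8), facing East

Answer: Final position: (row=4, col=8), facing East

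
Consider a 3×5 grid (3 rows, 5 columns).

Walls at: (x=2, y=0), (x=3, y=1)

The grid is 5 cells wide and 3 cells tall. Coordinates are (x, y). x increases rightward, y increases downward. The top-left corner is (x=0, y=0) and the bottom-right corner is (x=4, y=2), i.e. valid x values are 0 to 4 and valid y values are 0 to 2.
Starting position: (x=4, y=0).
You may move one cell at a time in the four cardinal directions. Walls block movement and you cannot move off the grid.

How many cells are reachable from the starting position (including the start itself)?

Answer: Reachable cells: 13

Derivation:
BFS flood-fill from (x=4, y=0):
  Distance 0: (x=4, y=0)
  Distance 1: (x=3, y=0), (x=4, y=1)
  Distance 2: (x=4, y=2)
  Distance 3: (x=3, y=2)
  Distance 4: (x=2, y=2)
  Distance 5: (x=2, y=1), (x=1, y=2)
  Distance 6: (x=1, y=1), (x=0, y=2)
  Distance 7: (x=1, y=0), (x=0, y=1)
  Distance 8: (x=0, y=0)
Total reachable: 13 (grid has 13 open cells total)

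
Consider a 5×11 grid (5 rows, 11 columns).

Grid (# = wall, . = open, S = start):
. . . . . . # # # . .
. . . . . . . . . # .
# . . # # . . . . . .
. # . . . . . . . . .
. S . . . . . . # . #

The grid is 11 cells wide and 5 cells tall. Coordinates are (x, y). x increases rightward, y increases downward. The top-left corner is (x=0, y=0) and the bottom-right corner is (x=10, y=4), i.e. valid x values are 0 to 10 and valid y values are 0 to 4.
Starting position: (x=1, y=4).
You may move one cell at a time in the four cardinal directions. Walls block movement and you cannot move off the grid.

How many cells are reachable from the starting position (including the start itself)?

BFS flood-fill from (x=1, y=4):
  Distance 0: (x=1, y=4)
  Distance 1: (x=0, y=4), (x=2, y=4)
  Distance 2: (x=0, y=3), (x=2, y=3), (x=3, y=4)
  Distance 3: (x=2, y=2), (x=3, y=3), (x=4, y=4)
  Distance 4: (x=2, y=1), (x=1, y=2), (x=4, y=3), (x=5, y=4)
  Distance 5: (x=2, y=0), (x=1, y=1), (x=3, y=1), (x=5, y=3), (x=6, y=4)
  Distance 6: (x=1, y=0), (x=3, y=0), (x=0, y=1), (x=4, y=1), (x=5, y=2), (x=6, y=3), (x=7, y=4)
  Distance 7: (x=0, y=0), (x=4, y=0), (x=5, y=1), (x=6, y=2), (x=7, y=3)
  Distance 8: (x=5, y=0), (x=6, y=1), (x=7, y=2), (x=8, y=3)
  Distance 9: (x=7, y=1), (x=8, y=2), (x=9, y=3)
  Distance 10: (x=8, y=1), (x=9, y=2), (x=10, y=3), (x=9, y=4)
  Distance 11: (x=10, y=2)
  Distance 12: (x=10, y=1)
  Distance 13: (x=10, y=0)
  Distance 14: (x=9, y=0)
Total reachable: 45 (grid has 45 open cells total)

Answer: Reachable cells: 45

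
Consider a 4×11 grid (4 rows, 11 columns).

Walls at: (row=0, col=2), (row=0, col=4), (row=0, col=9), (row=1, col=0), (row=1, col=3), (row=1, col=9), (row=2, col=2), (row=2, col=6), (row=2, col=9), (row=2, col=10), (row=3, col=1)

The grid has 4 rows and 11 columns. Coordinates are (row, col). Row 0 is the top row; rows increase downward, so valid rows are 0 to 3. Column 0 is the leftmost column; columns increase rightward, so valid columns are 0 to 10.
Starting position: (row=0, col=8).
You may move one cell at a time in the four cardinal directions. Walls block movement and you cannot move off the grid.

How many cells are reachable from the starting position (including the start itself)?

BFS flood-fill from (row=0, col=8):
  Distance 0: (row=0, col=8)
  Distance 1: (row=0, col=7), (row=1, col=8)
  Distance 2: (row=0, col=6), (row=1, col=7), (row=2, col=8)
  Distance 3: (row=0, col=5), (row=1, col=6), (row=2, col=7), (row=3, col=8)
  Distance 4: (row=1, col=5), (row=3, col=7), (row=3, col=9)
  Distance 5: (row=1, col=4), (row=2, col=5), (row=3, col=6), (row=3, col=10)
  Distance 6: (row=2, col=4), (row=3, col=5)
  Distance 7: (row=2, col=3), (row=3, col=4)
  Distance 8: (row=3, col=3)
  Distance 9: (row=3, col=2)
Total reachable: 23 (grid has 33 open cells total)

Answer: Reachable cells: 23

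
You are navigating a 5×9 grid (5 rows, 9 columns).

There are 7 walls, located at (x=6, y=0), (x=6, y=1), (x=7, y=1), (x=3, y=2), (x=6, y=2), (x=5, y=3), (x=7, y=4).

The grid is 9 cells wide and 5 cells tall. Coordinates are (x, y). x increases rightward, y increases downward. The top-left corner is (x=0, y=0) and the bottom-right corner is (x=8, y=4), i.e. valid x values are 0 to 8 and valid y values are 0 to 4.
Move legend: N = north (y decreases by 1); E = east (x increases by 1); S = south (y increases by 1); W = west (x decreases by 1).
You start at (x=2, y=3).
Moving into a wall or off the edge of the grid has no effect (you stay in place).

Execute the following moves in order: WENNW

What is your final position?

Start: (x=2, y=3)
  W (west): (x=2, y=3) -> (x=1, y=3)
  E (east): (x=1, y=3) -> (x=2, y=3)
  N (north): (x=2, y=3) -> (x=2, y=2)
  N (north): (x=2, y=2) -> (x=2, y=1)
  W (west): (x=2, y=1) -> (x=1, y=1)
Final: (x=1, y=1)

Answer: Final position: (x=1, y=1)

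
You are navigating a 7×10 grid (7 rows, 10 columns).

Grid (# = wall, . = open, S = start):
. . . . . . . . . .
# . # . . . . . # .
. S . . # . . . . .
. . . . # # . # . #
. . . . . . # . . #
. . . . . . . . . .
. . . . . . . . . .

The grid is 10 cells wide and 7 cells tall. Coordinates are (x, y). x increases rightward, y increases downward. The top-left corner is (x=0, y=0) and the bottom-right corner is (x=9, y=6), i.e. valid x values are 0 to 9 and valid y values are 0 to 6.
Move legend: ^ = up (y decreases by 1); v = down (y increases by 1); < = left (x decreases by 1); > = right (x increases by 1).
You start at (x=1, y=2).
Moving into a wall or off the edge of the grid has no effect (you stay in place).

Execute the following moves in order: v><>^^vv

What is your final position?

Answer: Final position: (x=2, y=4)

Derivation:
Start: (x=1, y=2)
  v (down): (x=1, y=2) -> (x=1, y=3)
  > (right): (x=1, y=3) -> (x=2, y=3)
  < (left): (x=2, y=3) -> (x=1, y=3)
  > (right): (x=1, y=3) -> (x=2, y=3)
  ^ (up): (x=2, y=3) -> (x=2, y=2)
  ^ (up): blocked, stay at (x=2, y=2)
  v (down): (x=2, y=2) -> (x=2, y=3)
  v (down): (x=2, y=3) -> (x=2, y=4)
Final: (x=2, y=4)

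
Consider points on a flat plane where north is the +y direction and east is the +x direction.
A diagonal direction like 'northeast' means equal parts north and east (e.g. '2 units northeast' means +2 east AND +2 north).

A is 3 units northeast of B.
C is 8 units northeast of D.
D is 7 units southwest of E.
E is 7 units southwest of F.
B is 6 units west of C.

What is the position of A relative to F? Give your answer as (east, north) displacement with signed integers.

Answer: A is at (east=-9, north=-3) relative to F.

Derivation:
Place F at the origin (east=0, north=0).
  E is 7 units southwest of F: delta (east=-7, north=-7); E at (east=-7, north=-7).
  D is 7 units southwest of E: delta (east=-7, north=-7); D at (east=-14, north=-14).
  C is 8 units northeast of D: delta (east=+8, north=+8); C at (east=-6, north=-6).
  B is 6 units west of C: delta (east=-6, north=+0); B at (east=-12, north=-6).
  A is 3 units northeast of B: delta (east=+3, north=+3); A at (east=-9, north=-3).
Therefore A relative to F: (east=-9, north=-3).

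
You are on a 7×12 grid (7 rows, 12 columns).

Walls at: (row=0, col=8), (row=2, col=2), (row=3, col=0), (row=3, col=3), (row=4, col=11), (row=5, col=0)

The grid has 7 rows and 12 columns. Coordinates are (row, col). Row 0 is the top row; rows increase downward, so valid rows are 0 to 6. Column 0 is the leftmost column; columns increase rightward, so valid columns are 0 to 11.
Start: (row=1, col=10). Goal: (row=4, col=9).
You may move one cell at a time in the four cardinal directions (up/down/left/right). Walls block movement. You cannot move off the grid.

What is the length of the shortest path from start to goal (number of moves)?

Answer: Shortest path length: 4

Derivation:
BFS from (row=1, col=10) until reaching (row=4, col=9):
  Distance 0: (row=1, col=10)
  Distance 1: (row=0, col=10), (row=1, col=9), (row=1, col=11), (row=2, col=10)
  Distance 2: (row=0, col=9), (row=0, col=11), (row=1, col=8), (row=2, col=9), (row=2, col=11), (row=3, col=10)
  Distance 3: (row=1, col=7), (row=2, col=8), (row=3, col=9), (row=3, col=11), (row=4, col=10)
  Distance 4: (row=0, col=7), (row=1, col=6), (row=2, col=7), (row=3, col=8), (row=4, col=9), (row=5, col=10)  <- goal reached here
One shortest path (4 moves): (row=1, col=10) -> (row=1, col=9) -> (row=2, col=9) -> (row=3, col=9) -> (row=4, col=9)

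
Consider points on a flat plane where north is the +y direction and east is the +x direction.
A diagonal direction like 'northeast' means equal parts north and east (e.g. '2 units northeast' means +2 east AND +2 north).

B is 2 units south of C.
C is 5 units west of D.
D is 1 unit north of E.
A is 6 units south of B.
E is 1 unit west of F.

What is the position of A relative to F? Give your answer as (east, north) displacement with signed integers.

Answer: A is at (east=-6, north=-7) relative to F.

Derivation:
Place F at the origin (east=0, north=0).
  E is 1 unit west of F: delta (east=-1, north=+0); E at (east=-1, north=0).
  D is 1 unit north of E: delta (east=+0, north=+1); D at (east=-1, north=1).
  C is 5 units west of D: delta (east=-5, north=+0); C at (east=-6, north=1).
  B is 2 units south of C: delta (east=+0, north=-2); B at (east=-6, north=-1).
  A is 6 units south of B: delta (east=+0, north=-6); A at (east=-6, north=-7).
Therefore A relative to F: (east=-6, north=-7).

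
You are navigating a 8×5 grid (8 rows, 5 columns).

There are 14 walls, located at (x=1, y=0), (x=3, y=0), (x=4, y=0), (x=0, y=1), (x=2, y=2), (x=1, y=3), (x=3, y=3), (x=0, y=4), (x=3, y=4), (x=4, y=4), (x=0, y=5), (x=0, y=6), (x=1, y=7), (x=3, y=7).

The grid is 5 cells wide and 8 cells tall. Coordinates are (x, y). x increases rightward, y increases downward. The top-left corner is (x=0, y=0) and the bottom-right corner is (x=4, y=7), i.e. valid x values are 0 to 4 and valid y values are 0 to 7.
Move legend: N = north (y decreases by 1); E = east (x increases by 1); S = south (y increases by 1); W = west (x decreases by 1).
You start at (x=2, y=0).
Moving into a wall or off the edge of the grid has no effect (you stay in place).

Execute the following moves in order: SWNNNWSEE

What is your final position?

Start: (x=2, y=0)
  S (south): (x=2, y=0) -> (x=2, y=1)
  W (west): (x=2, y=1) -> (x=1, y=1)
  [×3]N (north): blocked, stay at (x=1, y=1)
  W (west): blocked, stay at (x=1, y=1)
  S (south): (x=1, y=1) -> (x=1, y=2)
  E (east): blocked, stay at (x=1, y=2)
  E (east): blocked, stay at (x=1, y=2)
Final: (x=1, y=2)

Answer: Final position: (x=1, y=2)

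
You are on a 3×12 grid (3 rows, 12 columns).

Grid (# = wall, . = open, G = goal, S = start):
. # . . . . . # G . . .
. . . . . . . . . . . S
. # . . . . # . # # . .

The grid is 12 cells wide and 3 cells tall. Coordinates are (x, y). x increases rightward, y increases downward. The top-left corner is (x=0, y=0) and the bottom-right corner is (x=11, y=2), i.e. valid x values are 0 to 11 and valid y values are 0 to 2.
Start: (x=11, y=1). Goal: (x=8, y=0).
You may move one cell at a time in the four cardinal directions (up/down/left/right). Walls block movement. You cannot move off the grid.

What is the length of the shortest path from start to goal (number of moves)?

BFS from (x=11, y=1) until reaching (x=8, y=0):
  Distance 0: (x=11, y=1)
  Distance 1: (x=11, y=0), (x=10, y=1), (x=11, y=2)
  Distance 2: (x=10, y=0), (x=9, y=1), (x=10, y=2)
  Distance 3: (x=9, y=0), (x=8, y=1)
  Distance 4: (x=8, y=0), (x=7, y=1)  <- goal reached here
One shortest path (4 moves): (x=11, y=1) -> (x=10, y=1) -> (x=9, y=1) -> (x=8, y=1) -> (x=8, y=0)

Answer: Shortest path length: 4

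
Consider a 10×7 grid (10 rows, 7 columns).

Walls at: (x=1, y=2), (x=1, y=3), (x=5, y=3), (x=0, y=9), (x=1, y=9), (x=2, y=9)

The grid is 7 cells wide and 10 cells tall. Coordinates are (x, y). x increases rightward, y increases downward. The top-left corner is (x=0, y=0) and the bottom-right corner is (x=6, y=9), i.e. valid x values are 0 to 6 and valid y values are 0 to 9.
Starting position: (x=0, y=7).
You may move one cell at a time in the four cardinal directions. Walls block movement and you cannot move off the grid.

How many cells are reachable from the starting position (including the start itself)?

Answer: Reachable cells: 64

Derivation:
BFS flood-fill from (x=0, y=7):
  Distance 0: (x=0, y=7)
  Distance 1: (x=0, y=6), (x=1, y=7), (x=0, y=8)
  Distance 2: (x=0, y=5), (x=1, y=6), (x=2, y=7), (x=1, y=8)
  Distance 3: (x=0, y=4), (x=1, y=5), (x=2, y=6), (x=3, y=7), (x=2, y=8)
  Distance 4: (x=0, y=3), (x=1, y=4), (x=2, y=5), (x=3, y=6), (x=4, y=7), (x=3, y=8)
  Distance 5: (x=0, y=2), (x=2, y=4), (x=3, y=5), (x=4, y=6), (x=5, y=7), (x=4, y=8), (x=3, y=9)
  Distance 6: (x=0, y=1), (x=2, y=3), (x=3, y=4), (x=4, y=5), (x=5, y=6), (x=6, y=7), (x=5, y=8), (x=4, y=9)
  Distance 7: (x=0, y=0), (x=1, y=1), (x=2, y=2), (x=3, y=3), (x=4, y=4), (x=5, y=5), (x=6, y=6), (x=6, y=8), (x=5, y=9)
  Distance 8: (x=1, y=0), (x=2, y=1), (x=3, y=2), (x=4, y=3), (x=5, y=4), (x=6, y=5), (x=6, y=9)
  Distance 9: (x=2, y=0), (x=3, y=1), (x=4, y=2), (x=6, y=4)
  Distance 10: (x=3, y=0), (x=4, y=1), (x=5, y=2), (x=6, y=3)
  Distance 11: (x=4, y=0), (x=5, y=1), (x=6, y=2)
  Distance 12: (x=5, y=0), (x=6, y=1)
  Distance 13: (x=6, y=0)
Total reachable: 64 (grid has 64 open cells total)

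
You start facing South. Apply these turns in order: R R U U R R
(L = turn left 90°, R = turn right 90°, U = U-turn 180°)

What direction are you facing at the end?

Start: South
  R (right (90° clockwise)) -> West
  R (right (90° clockwise)) -> North
  U (U-turn (180°)) -> South
  U (U-turn (180°)) -> North
  R (right (90° clockwise)) -> East
  R (right (90° clockwise)) -> South
Final: South

Answer: Final heading: South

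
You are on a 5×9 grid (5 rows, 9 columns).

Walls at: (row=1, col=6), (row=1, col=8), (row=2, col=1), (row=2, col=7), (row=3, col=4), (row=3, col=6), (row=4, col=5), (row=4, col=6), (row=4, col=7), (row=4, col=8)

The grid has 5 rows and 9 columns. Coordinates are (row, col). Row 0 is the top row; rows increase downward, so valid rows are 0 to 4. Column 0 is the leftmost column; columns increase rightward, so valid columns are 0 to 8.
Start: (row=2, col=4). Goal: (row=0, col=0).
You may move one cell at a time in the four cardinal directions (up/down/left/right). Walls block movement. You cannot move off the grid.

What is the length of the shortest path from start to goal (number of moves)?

Answer: Shortest path length: 6

Derivation:
BFS from (row=2, col=4) until reaching (row=0, col=0):
  Distance 0: (row=2, col=4)
  Distance 1: (row=1, col=4), (row=2, col=3), (row=2, col=5)
  Distance 2: (row=0, col=4), (row=1, col=3), (row=1, col=5), (row=2, col=2), (row=2, col=6), (row=3, col=3), (row=3, col=5)
  Distance 3: (row=0, col=3), (row=0, col=5), (row=1, col=2), (row=3, col=2), (row=4, col=3)
  Distance 4: (row=0, col=2), (row=0, col=6), (row=1, col=1), (row=3, col=1), (row=4, col=2), (row=4, col=4)
  Distance 5: (row=0, col=1), (row=0, col=7), (row=1, col=0), (row=3, col=0), (row=4, col=1)
  Distance 6: (row=0, col=0), (row=0, col=8), (row=1, col=7), (row=2, col=0), (row=4, col=0)  <- goal reached here
One shortest path (6 moves): (row=2, col=4) -> (row=2, col=3) -> (row=2, col=2) -> (row=1, col=2) -> (row=1, col=1) -> (row=1, col=0) -> (row=0, col=0)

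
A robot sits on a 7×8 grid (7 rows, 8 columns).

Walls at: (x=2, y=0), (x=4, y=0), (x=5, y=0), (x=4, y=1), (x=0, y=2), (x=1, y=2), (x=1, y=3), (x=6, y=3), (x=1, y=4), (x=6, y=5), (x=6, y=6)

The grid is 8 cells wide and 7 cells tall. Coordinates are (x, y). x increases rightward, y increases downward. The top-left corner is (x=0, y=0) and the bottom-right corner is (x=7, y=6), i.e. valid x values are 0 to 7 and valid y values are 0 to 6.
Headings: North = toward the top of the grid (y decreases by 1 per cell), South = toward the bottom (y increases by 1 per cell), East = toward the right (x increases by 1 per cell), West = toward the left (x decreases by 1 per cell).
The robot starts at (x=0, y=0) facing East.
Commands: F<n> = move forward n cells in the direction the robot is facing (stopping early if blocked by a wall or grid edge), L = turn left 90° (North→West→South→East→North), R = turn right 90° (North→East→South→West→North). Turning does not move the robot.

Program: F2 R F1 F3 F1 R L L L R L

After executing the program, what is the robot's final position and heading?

Answer: Final position: (x=1, y=1), facing North

Derivation:
Start: (x=0, y=0), facing East
  F2: move forward 1/2 (blocked), now at (x=1, y=0)
  R: turn right, now facing South
  F1: move forward 1, now at (x=1, y=1)
  F3: move forward 0/3 (blocked), now at (x=1, y=1)
  F1: move forward 0/1 (blocked), now at (x=1, y=1)
  R: turn right, now facing West
  L: turn left, now facing South
  L: turn left, now facing East
  L: turn left, now facing North
  R: turn right, now facing East
  L: turn left, now facing North
Final: (x=1, y=1), facing North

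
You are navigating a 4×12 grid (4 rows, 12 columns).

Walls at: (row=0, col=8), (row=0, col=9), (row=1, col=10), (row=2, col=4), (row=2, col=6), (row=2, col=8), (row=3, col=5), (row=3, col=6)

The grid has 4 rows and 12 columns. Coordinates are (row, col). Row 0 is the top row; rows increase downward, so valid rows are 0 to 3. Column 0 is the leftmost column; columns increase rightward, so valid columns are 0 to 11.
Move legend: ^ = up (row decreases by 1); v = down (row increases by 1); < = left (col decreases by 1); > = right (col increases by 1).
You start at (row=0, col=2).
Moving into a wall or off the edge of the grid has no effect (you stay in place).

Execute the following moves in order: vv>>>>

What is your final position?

Start: (row=0, col=2)
  v (down): (row=0, col=2) -> (row=1, col=2)
  v (down): (row=1, col=2) -> (row=2, col=2)
  > (right): (row=2, col=2) -> (row=2, col=3)
  [×3]> (right): blocked, stay at (row=2, col=3)
Final: (row=2, col=3)

Answer: Final position: (row=2, col=3)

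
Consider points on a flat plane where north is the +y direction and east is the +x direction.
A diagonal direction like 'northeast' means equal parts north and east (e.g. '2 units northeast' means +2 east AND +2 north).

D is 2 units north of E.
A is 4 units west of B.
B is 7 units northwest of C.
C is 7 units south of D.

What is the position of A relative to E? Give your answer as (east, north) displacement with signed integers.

Place E at the origin (east=0, north=0).
  D is 2 units north of E: delta (east=+0, north=+2); D at (east=0, north=2).
  C is 7 units south of D: delta (east=+0, north=-7); C at (east=0, north=-5).
  B is 7 units northwest of C: delta (east=-7, north=+7); B at (east=-7, north=2).
  A is 4 units west of B: delta (east=-4, north=+0); A at (east=-11, north=2).
Therefore A relative to E: (east=-11, north=2).

Answer: A is at (east=-11, north=2) relative to E.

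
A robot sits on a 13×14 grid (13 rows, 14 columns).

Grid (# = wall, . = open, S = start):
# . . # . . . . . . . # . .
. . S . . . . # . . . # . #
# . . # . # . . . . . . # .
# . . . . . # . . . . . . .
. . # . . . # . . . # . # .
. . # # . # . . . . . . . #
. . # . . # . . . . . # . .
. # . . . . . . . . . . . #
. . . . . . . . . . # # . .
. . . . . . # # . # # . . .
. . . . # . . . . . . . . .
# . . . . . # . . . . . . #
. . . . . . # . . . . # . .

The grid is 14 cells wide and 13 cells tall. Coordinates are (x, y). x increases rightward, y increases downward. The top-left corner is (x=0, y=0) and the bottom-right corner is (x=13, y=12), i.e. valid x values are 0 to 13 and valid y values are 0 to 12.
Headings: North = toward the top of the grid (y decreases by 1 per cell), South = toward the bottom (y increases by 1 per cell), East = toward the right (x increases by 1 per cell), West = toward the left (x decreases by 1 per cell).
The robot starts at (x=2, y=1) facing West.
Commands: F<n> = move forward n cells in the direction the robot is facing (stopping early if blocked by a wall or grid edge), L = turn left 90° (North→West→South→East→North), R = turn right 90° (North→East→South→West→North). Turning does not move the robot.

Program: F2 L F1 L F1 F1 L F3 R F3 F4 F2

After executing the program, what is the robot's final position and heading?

Start: (x=2, y=1), facing West
  F2: move forward 2, now at (x=0, y=1)
  L: turn left, now facing South
  F1: move forward 0/1 (blocked), now at (x=0, y=1)
  L: turn left, now facing East
  F1: move forward 1, now at (x=1, y=1)
  F1: move forward 1, now at (x=2, y=1)
  L: turn left, now facing North
  F3: move forward 1/3 (blocked), now at (x=2, y=0)
  R: turn right, now facing East
  F3: move forward 0/3 (blocked), now at (x=2, y=0)
  F4: move forward 0/4 (blocked), now at (x=2, y=0)
  F2: move forward 0/2 (blocked), now at (x=2, y=0)
Final: (x=2, y=0), facing East

Answer: Final position: (x=2, y=0), facing East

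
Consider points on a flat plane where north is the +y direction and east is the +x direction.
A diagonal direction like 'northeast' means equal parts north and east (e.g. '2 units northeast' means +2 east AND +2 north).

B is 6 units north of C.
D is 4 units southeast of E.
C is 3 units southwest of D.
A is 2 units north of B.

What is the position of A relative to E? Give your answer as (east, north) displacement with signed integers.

Place E at the origin (east=0, north=0).
  D is 4 units southeast of E: delta (east=+4, north=-4); D at (east=4, north=-4).
  C is 3 units southwest of D: delta (east=-3, north=-3); C at (east=1, north=-7).
  B is 6 units north of C: delta (east=+0, north=+6); B at (east=1, north=-1).
  A is 2 units north of B: delta (east=+0, north=+2); A at (east=1, north=1).
Therefore A relative to E: (east=1, north=1).

Answer: A is at (east=1, north=1) relative to E.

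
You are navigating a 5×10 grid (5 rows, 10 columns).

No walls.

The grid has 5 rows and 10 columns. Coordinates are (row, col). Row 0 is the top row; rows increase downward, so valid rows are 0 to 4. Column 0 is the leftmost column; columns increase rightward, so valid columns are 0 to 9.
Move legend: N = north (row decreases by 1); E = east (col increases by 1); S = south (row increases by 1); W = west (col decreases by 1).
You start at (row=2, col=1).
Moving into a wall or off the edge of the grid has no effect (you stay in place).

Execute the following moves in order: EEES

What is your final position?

Answer: Final position: (row=3, col=4)

Derivation:
Start: (row=2, col=1)
  E (east): (row=2, col=1) -> (row=2, col=2)
  E (east): (row=2, col=2) -> (row=2, col=3)
  E (east): (row=2, col=3) -> (row=2, col=4)
  S (south): (row=2, col=4) -> (row=3, col=4)
Final: (row=3, col=4)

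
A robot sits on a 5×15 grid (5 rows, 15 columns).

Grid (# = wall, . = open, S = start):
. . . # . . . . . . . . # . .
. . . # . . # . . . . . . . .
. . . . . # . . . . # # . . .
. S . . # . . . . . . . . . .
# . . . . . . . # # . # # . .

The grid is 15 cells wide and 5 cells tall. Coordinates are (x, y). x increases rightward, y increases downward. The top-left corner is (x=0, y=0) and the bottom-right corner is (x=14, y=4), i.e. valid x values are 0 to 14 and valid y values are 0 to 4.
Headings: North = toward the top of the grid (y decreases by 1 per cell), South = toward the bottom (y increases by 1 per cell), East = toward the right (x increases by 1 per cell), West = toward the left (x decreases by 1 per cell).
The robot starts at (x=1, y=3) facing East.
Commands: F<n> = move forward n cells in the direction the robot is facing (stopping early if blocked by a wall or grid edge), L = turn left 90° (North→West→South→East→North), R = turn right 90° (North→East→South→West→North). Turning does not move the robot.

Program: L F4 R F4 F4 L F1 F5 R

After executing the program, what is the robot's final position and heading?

Answer: Final position: (x=2, y=0), facing East

Derivation:
Start: (x=1, y=3), facing East
  L: turn left, now facing North
  F4: move forward 3/4 (blocked), now at (x=1, y=0)
  R: turn right, now facing East
  F4: move forward 1/4 (blocked), now at (x=2, y=0)
  F4: move forward 0/4 (blocked), now at (x=2, y=0)
  L: turn left, now facing North
  F1: move forward 0/1 (blocked), now at (x=2, y=0)
  F5: move forward 0/5 (blocked), now at (x=2, y=0)
  R: turn right, now facing East
Final: (x=2, y=0), facing East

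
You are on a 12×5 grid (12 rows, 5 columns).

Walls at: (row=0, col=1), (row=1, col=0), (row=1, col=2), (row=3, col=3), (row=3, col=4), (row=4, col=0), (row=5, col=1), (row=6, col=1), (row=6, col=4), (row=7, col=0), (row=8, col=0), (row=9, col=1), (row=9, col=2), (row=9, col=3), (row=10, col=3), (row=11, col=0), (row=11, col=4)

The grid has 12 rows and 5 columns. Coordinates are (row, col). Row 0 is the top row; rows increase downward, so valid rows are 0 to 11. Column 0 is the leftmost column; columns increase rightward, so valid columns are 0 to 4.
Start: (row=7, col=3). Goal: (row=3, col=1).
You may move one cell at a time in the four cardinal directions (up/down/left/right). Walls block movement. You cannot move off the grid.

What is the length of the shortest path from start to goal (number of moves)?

Answer: Shortest path length: 6

Derivation:
BFS from (row=7, col=3) until reaching (row=3, col=1):
  Distance 0: (row=7, col=3)
  Distance 1: (row=6, col=3), (row=7, col=2), (row=7, col=4), (row=8, col=3)
  Distance 2: (row=5, col=3), (row=6, col=2), (row=7, col=1), (row=8, col=2), (row=8, col=4)
  Distance 3: (row=4, col=3), (row=5, col=2), (row=5, col=4), (row=8, col=1), (row=9, col=4)
  Distance 4: (row=4, col=2), (row=4, col=4), (row=10, col=4)
  Distance 5: (row=3, col=2), (row=4, col=1)
  Distance 6: (row=2, col=2), (row=3, col=1)  <- goal reached here
One shortest path (6 moves): (row=7, col=3) -> (row=7, col=2) -> (row=6, col=2) -> (row=5, col=2) -> (row=4, col=2) -> (row=4, col=1) -> (row=3, col=1)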